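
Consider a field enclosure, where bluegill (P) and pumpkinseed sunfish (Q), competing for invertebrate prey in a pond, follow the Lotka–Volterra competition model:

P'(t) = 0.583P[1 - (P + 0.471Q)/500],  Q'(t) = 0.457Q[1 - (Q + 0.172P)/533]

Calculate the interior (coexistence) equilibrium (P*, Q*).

P* ≈ 271, Q* ≈ 486

Setting both brackets to zero gives the nullclines P + 0.471Q = 500 and 0.172P + Q = 533.
Substituting Q = 533 - 0.172P into the first: P(1 - 0.471·0.172) = 500 - 0.471·533.
So P* = 249/0.919 = 271, and then Q* = 533 - 0.172·271 = 486.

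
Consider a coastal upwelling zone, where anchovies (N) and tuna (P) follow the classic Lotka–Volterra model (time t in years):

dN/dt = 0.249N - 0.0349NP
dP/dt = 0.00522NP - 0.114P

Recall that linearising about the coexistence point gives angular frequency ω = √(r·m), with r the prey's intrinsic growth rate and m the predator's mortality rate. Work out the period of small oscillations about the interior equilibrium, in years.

T ≈ 37.3 years

Here r = 0.249 and m = 0.114, so r·m = 0.0284.
ω = √0.0284 = 0.168 per year, hence T = 2π/ω ≈ 37.3 years.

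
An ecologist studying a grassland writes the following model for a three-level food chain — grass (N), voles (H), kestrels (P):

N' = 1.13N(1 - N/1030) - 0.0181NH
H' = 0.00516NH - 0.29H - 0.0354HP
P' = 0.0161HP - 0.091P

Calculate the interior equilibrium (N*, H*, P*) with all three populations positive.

From dP/dt = 0: 0.0161H* = 0.091, so H* = 5.65.
From dN/dt = 0: 1.13(1 - N*/1030) = 0.0181·5.65, giving N* = 1030·(1 - 0.0905) = 937.
From dH/dt = 0: 0.00516·937 - 0.29 = 0.0354P*, so P* = 4.54/0.0354 = 128.

N* ≈ 937, H* ≈ 5.65, P* ≈ 128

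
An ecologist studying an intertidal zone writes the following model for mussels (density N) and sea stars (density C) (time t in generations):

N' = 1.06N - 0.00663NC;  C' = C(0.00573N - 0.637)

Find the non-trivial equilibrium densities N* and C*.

N* ≈ 111, C* ≈ 160

Set dC/dt = 0 with C > 0: 0.00573N - 0.637 = 0, so N* = 0.637/0.00573 = 111.
Set dN/dt = 0 with N > 0: 1.06 - 0.00663C = 0, so C* = 1.06/0.00663 = 160.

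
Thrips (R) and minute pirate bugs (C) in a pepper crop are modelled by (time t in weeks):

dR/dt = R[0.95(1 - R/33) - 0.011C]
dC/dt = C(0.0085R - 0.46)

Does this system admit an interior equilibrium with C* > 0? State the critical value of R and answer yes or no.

Threshold R = 54.1; K < 54.1, so no, the predator goes extinct.

The predator equation gives dC/dt > 0 only when R > 0.46/0.0085 = 54.1.
Without the predator, R → K = 33. Since 33 < 54.1, the predator cannot invade.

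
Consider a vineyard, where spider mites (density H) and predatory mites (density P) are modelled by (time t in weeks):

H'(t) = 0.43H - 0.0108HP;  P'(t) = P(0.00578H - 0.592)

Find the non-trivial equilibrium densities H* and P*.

H* ≈ 102, P* ≈ 39.8

Set dP/dt = 0 with P > 0: 0.00578H - 0.592 = 0, so H* = 0.592/0.00578 = 102.
Set dH/dt = 0 with H > 0: 0.43 - 0.0108P = 0, so P* = 0.43/0.0108 = 39.8.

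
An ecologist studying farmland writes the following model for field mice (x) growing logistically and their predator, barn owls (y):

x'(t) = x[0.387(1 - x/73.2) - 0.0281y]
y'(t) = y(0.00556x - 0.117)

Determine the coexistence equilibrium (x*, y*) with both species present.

x* ≈ 21, y* ≈ 9.81

From dy/dt = 0 with y > 0: 0.00556x* = 0.117, so x* = 21.
Substitute into dx/dt = 0: 0.387(1 - 21/73.2) = 0.0281y*.
The bracket is 0.713, giving y* = 0.276/0.0281 = 9.81.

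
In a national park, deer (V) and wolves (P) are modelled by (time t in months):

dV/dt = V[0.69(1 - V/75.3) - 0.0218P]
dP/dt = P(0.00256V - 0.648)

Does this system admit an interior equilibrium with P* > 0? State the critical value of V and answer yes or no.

The predator equation gives dP/dt > 0 only when V > 0.648/0.00256 = 253.
Without the predator, V → K = 75.3. Since 75.3 < 253, the predator cannot invade.

Threshold V = 253; K < 253, so no, the predator goes extinct.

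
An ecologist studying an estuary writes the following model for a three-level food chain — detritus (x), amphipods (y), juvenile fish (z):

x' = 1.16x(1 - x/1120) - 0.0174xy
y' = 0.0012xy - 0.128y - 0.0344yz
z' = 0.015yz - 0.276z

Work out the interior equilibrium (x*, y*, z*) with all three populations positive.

x* ≈ 811, y* ≈ 18.4, z* ≈ 24.6

From dz/dt = 0: 0.015y* = 0.276, so y* = 18.4.
From dx/dt = 0: 1.16(1 - x*/1120) = 0.0174·18.4, giving x* = 1120·(1 - 0.276) = 811.
From dy/dt = 0: 0.0012·811 - 0.128 = 0.0344z*, so z* = 0.845/0.0344 = 24.6.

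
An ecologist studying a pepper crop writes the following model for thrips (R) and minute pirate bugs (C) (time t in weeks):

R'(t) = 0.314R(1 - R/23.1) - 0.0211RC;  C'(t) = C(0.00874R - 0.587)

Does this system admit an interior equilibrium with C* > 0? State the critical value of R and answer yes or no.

Threshold R = 67.2; K < 67.2, so no, the predator goes extinct.

The predator equation gives dC/dt > 0 only when R > 0.587/0.00874 = 67.2.
Without the predator, R → K = 23.1. Since 23.1 < 67.2, the predator cannot invade.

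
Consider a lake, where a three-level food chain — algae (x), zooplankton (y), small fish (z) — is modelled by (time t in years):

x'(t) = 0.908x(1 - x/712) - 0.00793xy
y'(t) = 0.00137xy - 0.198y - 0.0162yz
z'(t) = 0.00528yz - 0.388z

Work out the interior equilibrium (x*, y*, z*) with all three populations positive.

From dz/dt = 0: 0.00528y* = 0.388, so y* = 73.5.
From dx/dt = 0: 0.908(1 - x*/712) = 0.00793·73.5, giving x* = 712·(1 - 0.642) = 255.
From dy/dt = 0: 0.00137·255 - 0.198 = 0.0162z*, so z* = 0.151/0.0162 = 9.35.

x* ≈ 255, y* ≈ 73.5, z* ≈ 9.35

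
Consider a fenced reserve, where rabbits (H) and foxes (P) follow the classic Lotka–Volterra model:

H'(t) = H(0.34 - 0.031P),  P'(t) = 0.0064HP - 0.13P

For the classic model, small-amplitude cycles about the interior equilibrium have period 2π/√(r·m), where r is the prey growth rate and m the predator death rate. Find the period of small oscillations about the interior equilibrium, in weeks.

T ≈ 29.9 weeks

Here r = 0.34 and m = 0.13, so r·m = 0.0442.
ω = √0.0442 = 0.21 per week, hence T = 2π/ω ≈ 29.9 weeks.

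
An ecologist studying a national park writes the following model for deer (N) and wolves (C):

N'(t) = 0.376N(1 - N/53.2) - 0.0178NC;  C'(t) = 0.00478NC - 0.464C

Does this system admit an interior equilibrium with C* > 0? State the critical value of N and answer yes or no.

The predator equation gives dC/dt > 0 only when N > 0.464/0.00478 = 97.1.
Without the predator, N → K = 53.2. Since 53.2 < 97.1, the predator cannot invade.

Threshold N = 97.1; K < 97.1, so no, the predator goes extinct.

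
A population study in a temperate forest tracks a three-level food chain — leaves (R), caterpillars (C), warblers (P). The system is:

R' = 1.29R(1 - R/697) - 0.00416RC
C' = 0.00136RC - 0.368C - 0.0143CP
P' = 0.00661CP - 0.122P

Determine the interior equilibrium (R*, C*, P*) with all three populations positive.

R* ≈ 656, C* ≈ 18.5, P* ≈ 36.6

From dP/dt = 0: 0.00661C* = 0.122, so C* = 18.5.
From dR/dt = 0: 1.29(1 - R*/697) = 0.00416·18.5, giving R* = 697·(1 - 0.0595) = 656.
From dC/dt = 0: 0.00136·656 - 0.368 = 0.0143P*, so P* = 0.523/0.0143 = 36.6.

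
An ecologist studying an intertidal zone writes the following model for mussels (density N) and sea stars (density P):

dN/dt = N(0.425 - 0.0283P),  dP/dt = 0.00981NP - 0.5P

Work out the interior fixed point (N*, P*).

N* ≈ 51, P* ≈ 15

Set dP/dt = 0 with P > 0: 0.00981N - 0.5 = 0, so N* = 0.5/0.00981 = 51.
Set dN/dt = 0 with N > 0: 0.425 - 0.0283P = 0, so P* = 0.425/0.0283 = 15.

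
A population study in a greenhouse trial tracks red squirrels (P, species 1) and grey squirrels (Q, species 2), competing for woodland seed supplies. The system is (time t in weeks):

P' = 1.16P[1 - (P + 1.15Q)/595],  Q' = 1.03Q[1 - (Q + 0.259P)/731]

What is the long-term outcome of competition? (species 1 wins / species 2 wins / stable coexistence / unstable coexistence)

species 2 excludes species 1

Compare the nullcline intercepts: K1/α12 = 595/1.15 = 517 < K2 = 731; K2/α21 = 731/0.259 = 2820 > K1 = 595.
Since the inequalities point opposite ways, species 2 can invade but species 1 cannot.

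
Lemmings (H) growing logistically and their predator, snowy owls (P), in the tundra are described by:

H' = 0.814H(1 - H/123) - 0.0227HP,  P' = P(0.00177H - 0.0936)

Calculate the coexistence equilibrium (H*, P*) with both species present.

From dP/dt = 0 with P > 0: 0.00177H* = 0.0936, so H* = 52.9.
Substitute into dH/dt = 0: 0.814(1 - 52.9/123) = 0.0227P*.
The bracket is 0.57, giving P* = 0.464/0.0227 = 20.4.

H* ≈ 52.9, P* ≈ 20.4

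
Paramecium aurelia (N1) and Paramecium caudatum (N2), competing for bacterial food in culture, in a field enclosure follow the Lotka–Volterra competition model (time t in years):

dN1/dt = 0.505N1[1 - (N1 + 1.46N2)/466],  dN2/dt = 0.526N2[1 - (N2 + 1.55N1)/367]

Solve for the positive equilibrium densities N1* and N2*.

Setting both brackets to zero gives the nullclines N1 + 1.46N2 = 466 and 1.55N1 + N2 = 367.
Substituting N2 = 367 - 1.55N1 into the first: N1(1 - 1.46·1.55) = 466 - 1.46·367.
So N1* = -69.8/-1.26 = 55.3, and then N2* = 367 - 1.55·55.3 = 281.

N1* ≈ 55.3, N2* ≈ 281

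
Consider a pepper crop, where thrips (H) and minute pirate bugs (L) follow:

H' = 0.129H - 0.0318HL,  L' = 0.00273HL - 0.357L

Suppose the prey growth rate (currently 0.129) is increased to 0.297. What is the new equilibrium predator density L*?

L* ≈ 9.34

At the interior fixed point, setting dH/dt = 0 with H > 0 fixes L* = (prey growth rate)/(HL coefficient) — independent of the other coefficients.
With the change, L* = 0.297/0.0318 = 9.34; it rises from 4.06.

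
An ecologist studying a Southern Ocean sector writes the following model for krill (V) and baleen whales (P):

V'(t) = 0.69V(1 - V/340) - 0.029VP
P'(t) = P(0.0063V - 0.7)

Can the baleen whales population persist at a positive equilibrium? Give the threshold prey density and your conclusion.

The predator equation gives dP/dt > 0 only when V > 0.7/0.0063 = 111.
Without the predator, V → K = 340. Since 340 > 111, the predator can invade and persist.

Threshold V = 111; K > 111, so yes, the predator persists.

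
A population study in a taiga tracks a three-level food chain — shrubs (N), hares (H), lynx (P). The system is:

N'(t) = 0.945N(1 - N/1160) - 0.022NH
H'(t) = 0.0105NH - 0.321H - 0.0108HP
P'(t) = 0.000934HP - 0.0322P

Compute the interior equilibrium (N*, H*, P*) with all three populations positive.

From dP/dt = 0: 0.000934H* = 0.0322, so H* = 34.5.
From dN/dt = 0: 0.945(1 - N*/1160) = 0.022·34.5, giving N* = 1160·(1 - 0.803) = 229.
From dH/dt = 0: 0.0105·229 - 0.321 = 0.0108P*, so P* = 2.08/0.0108 = 193.

N* ≈ 229, H* ≈ 34.5, P* ≈ 193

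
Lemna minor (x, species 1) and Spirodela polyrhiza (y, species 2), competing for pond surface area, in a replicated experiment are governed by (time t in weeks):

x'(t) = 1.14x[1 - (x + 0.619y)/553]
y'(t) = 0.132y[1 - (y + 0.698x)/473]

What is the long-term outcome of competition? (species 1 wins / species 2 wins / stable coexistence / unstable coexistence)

Compare the nullcline intercepts: K1/α12 = 553/0.619 = 893 > K2 = 473; K2/α21 = 473/0.698 = 678 > K1 = 553.
Since both inequalities hold, each species can invade when rare, so the interior equilibrium is stable.

stable coexistence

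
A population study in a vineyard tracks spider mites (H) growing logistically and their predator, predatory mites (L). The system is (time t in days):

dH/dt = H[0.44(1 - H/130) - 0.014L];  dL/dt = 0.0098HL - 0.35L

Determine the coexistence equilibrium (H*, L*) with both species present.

H* ≈ 35.7, L* ≈ 22.8

From dL/dt = 0 with L > 0: 0.0098H* = 0.35, so H* = 35.7.
Substitute into dH/dt = 0: 0.44(1 - 35.7/130) = 0.014L*.
The bracket is 0.725, giving L* = 0.319/0.014 = 22.8.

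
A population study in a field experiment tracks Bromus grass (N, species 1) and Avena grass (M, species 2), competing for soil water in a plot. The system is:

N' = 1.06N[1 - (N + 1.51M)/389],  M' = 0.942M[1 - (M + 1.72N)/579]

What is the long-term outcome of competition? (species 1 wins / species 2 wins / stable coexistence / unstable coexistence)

Compare the nullcline intercepts: K1/α12 = 389/1.51 = 258 < K2 = 579; K2/α21 = 579/1.72 = 337 < K1 = 389.
Since both are reversed, neither can invade when rare; the interior point is a saddle.

unstable coexistence (outcome depends on initial conditions)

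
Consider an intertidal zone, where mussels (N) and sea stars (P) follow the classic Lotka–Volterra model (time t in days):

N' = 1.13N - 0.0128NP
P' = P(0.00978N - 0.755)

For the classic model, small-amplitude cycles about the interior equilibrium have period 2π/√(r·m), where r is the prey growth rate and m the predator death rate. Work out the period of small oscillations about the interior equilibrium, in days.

Here r = 1.13 and m = 0.755, so r·m = 0.853.
ω = √0.853 = 0.924 per day, hence T = 2π/ω ≈ 6.8 days.

T ≈ 6.8 days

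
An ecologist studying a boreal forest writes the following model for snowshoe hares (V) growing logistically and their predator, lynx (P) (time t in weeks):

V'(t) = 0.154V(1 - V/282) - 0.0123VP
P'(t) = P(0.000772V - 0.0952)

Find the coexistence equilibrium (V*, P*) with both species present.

V* ≈ 123, P* ≈ 7.05

From dP/dt = 0 with P > 0: 0.000772V* = 0.0952, so V* = 123.
Substitute into dV/dt = 0: 0.154(1 - 123/282) = 0.0123P*.
The bracket is 0.563, giving P* = 0.0867/0.0123 = 7.05.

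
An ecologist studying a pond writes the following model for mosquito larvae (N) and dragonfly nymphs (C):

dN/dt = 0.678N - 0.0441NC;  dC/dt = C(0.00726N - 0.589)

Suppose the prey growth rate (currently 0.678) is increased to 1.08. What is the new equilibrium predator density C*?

At the interior fixed point, setting dN/dt = 0 with N > 0 fixes C* = (prey growth rate)/(NC coefficient) — independent of the other coefficients.
With the change, C* = 1.08/0.0441 = 24.5; it rises from 15.4.

C* ≈ 24.5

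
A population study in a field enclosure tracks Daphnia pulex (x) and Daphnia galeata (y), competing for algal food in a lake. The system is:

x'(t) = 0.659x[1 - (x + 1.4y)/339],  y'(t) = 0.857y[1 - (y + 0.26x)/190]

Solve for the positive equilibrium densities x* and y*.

x* ≈ 115, y* ≈ 160

Setting both brackets to zero gives the nullclines x + 1.4y = 339 and 0.26x + y = 190.
Substituting y = 190 - 0.26x into the first: x(1 - 1.4·0.26) = 339 - 1.4·190.
So x* = 73/0.636 = 115, and then y* = 190 - 0.26·115 = 160.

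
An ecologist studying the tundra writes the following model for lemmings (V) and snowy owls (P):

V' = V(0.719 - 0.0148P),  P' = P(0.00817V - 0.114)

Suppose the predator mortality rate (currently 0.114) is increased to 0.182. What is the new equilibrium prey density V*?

At the interior fixed point, setting dP/dt = 0 with P > 0 fixes V* = (predator death rate)/(VP coefficient) — independent of the other coefficients.
With the change, V* = 0.182/0.00817 = 22.3; it rises from 14.

V* ≈ 22.3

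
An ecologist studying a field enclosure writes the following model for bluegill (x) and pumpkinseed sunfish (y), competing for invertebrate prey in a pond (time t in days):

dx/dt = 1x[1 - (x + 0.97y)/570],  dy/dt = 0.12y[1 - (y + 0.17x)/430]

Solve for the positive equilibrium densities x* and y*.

Setting both brackets to zero gives the nullclines x + 0.97y = 570 and 0.17x + y = 430.
Substituting y = 430 - 0.17x into the first: x(1 - 0.97·0.17) = 570 - 0.97·430.
So x* = 153/0.835 = 183, and then y* = 430 - 0.17·183 = 399.

x* ≈ 183, y* ≈ 399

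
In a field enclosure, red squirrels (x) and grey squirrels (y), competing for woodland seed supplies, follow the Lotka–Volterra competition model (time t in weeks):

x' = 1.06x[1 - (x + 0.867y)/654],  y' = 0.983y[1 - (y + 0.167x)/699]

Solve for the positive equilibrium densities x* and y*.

x* ≈ 56.1, y* ≈ 690

Setting both brackets to zero gives the nullclines x + 0.867y = 654 and 0.167x + y = 699.
Substituting y = 699 - 0.167x into the first: x(1 - 0.867·0.167) = 654 - 0.867·699.
So x* = 48/0.855 = 56.1, and then y* = 699 - 0.167·56.1 = 690.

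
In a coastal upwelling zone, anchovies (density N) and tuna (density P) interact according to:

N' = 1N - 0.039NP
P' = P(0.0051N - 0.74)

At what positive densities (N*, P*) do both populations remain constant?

Set dP/dt = 0 with P > 0: 0.0051N - 0.74 = 0, so N* = 0.74/0.0051 = 145.
Set dN/dt = 0 with N > 0: 1 - 0.039P = 0, so P* = 1/0.039 = 25.6.

N* ≈ 145, P* ≈ 25.6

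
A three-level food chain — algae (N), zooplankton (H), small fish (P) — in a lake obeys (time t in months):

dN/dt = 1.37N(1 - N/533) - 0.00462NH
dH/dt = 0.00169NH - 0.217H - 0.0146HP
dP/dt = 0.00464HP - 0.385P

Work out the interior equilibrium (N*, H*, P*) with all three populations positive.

N* ≈ 384, H* ≈ 83, P* ≈ 29.6

From dP/dt = 0: 0.00464H* = 0.385, so H* = 83.
From dN/dt = 0: 1.37(1 - N*/533) = 0.00462·83, giving N* = 533·(1 - 0.28) = 384.
From dH/dt = 0: 0.00169·384 - 0.217 = 0.0146P*, so P* = 0.432/0.0146 = 29.6.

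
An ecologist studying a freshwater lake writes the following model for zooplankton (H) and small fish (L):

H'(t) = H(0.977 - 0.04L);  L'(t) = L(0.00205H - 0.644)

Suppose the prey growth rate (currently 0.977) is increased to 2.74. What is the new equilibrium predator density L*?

L* ≈ 68.5

At the interior fixed point, setting dH/dt = 0 with H > 0 fixes L* = (prey growth rate)/(HL coefficient) — independent of the other coefficients.
With the change, L* = 2.74/0.04 = 68.5; it rises from 24.4.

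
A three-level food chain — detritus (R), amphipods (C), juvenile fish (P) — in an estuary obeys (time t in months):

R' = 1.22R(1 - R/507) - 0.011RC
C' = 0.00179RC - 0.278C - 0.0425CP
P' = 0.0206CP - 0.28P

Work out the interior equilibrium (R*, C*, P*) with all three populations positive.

From dP/dt = 0: 0.0206C* = 0.28, so C* = 13.6.
From dR/dt = 0: 1.22(1 - R*/507) = 0.011·13.6, giving R* = 507·(1 - 0.123) = 445.
From dC/dt = 0: 0.00179·445 - 0.278 = 0.0425P*, so P* = 0.518/0.0425 = 12.2.

R* ≈ 445, C* ≈ 13.6, P* ≈ 12.2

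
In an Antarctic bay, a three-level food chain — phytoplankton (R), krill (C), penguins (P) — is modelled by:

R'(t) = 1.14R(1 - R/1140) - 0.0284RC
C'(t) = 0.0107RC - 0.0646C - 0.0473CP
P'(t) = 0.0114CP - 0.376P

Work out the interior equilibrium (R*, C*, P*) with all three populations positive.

R* ≈ 203, C* ≈ 33, P* ≈ 44.6

From dP/dt = 0: 0.0114C* = 0.376, so C* = 33.
From dR/dt = 0: 1.14(1 - R*/1140) = 0.0284·33, giving R* = 1140·(1 - 0.822) = 203.
From dC/dt = 0: 0.0107·203 - 0.0646 = 0.0473P*, so P* = 2.11/0.0473 = 44.6.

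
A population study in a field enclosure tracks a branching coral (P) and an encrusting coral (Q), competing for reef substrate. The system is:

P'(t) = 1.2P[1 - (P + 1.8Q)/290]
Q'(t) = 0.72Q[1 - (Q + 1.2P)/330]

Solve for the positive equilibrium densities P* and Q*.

P* ≈ 262, Q* ≈ 15.5

Setting both brackets to zero gives the nullclines P + 1.8Q = 290 and 1.2P + Q = 330.
Substituting Q = 330 - 1.2P into the first: P(1 - 1.8·1.2) = 290 - 1.8·330.
So P* = -304/-1.16 = 262, and then Q* = 330 - 1.2·262 = 15.5.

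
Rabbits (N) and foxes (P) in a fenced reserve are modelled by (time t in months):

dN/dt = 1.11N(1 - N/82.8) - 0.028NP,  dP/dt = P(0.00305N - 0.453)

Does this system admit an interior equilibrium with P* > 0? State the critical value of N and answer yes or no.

Threshold N = 149; K < 149, so no, the predator goes extinct.

The predator equation gives dP/dt > 0 only when N > 0.453/0.00305 = 149.
Without the predator, N → K = 82.8. Since 82.8 < 149, the predator cannot invade.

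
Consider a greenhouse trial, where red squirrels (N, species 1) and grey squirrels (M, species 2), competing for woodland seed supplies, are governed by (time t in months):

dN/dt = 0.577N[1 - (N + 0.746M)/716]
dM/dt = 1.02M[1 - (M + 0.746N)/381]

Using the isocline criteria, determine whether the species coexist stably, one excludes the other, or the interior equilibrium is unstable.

Compare the nullcline intercepts: K1/α12 = 716/0.746 = 960 > K2 = 381; K2/α21 = 381/0.746 = 511 < K1 = 716.
Since the inequalities point opposite ways, species 1 can invade but species 2 cannot.

species 1 excludes species 2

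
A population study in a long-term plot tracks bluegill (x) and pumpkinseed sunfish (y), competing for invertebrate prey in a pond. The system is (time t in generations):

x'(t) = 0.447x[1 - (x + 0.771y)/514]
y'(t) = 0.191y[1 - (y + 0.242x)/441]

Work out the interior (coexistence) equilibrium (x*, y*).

Setting both brackets to zero gives the nullclines x + 0.771y = 514 and 0.242x + y = 441.
Substituting y = 441 - 0.242x into the first: x(1 - 0.771·0.242) = 514 - 0.771·441.
So x* = 174/0.813 = 214, and then y* = 441 - 0.242·214 = 389.

x* ≈ 214, y* ≈ 389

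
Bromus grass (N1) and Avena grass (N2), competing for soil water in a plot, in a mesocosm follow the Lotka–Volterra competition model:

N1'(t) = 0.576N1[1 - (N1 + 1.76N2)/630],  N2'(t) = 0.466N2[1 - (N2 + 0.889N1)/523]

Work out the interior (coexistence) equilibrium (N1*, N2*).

N1* ≈ 514, N2* ≈ 65.7

Setting both brackets to zero gives the nullclines N1 + 1.76N2 = 630 and 0.889N1 + N2 = 523.
Substituting N2 = 523 - 0.889N1 into the first: N1(1 - 1.76·0.889) = 630 - 1.76·523.
So N1* = -290/-0.565 = 514, and then N2* = 523 - 0.889·514 = 65.7.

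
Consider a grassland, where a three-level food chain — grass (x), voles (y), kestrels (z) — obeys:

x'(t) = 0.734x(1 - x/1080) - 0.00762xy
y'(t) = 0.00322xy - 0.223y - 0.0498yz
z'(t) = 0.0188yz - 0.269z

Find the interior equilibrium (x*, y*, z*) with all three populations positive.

From dz/dt = 0: 0.0188y* = 0.269, so y* = 14.3.
From dx/dt = 0: 0.734(1 - x*/1080) = 0.00762·14.3, giving x* = 1080·(1 - 0.149) = 920.
From dy/dt = 0: 0.00322·920 - 0.223 = 0.0498z*, so z* = 2.74/0.0498 = 55.

x* ≈ 920, y* ≈ 14.3, z* ≈ 55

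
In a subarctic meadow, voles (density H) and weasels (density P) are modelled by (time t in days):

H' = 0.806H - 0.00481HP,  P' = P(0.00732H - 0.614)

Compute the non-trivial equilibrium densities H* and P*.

Set dP/dt = 0 with P > 0: 0.00732H - 0.614 = 0, so H* = 0.614/0.00732 = 83.9.
Set dH/dt = 0 with H > 0: 0.806 - 0.00481P = 0, so P* = 0.806/0.00481 = 168.

H* ≈ 83.9, P* ≈ 168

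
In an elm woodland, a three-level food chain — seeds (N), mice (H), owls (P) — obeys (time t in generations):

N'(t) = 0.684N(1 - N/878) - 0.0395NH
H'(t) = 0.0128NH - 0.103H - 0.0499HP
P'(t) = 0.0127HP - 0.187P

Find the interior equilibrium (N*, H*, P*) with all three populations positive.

From dP/dt = 0: 0.0127H* = 0.187, so H* = 14.7.
From dN/dt = 0: 0.684(1 - N*/878) = 0.0395·14.7, giving N* = 878·(1 - 0.85) = 131.
From dH/dt = 0: 0.0128·131 - 0.103 = 0.0499P*, so P* = 1.58/0.0499 = 31.6.

N* ≈ 131, H* ≈ 14.7, P* ≈ 31.6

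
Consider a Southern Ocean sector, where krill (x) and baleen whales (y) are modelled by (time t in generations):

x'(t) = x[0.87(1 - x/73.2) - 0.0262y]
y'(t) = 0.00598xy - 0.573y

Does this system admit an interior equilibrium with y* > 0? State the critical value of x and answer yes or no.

The predator equation gives dy/dt > 0 only when x > 0.573/0.00598 = 95.8.
Without the predator, x → K = 73.2. Since 73.2 < 95.8, the predator cannot invade.

Threshold x = 95.8; K < 95.8, so no, the predator goes extinct.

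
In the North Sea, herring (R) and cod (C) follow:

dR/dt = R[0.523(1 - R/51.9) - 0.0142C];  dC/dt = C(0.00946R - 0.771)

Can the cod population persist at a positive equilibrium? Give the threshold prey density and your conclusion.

The predator equation gives dC/dt > 0 only when R > 0.771/0.00946 = 81.5.
Without the predator, R → K = 51.9. Since 51.9 < 81.5, the predator cannot invade.

Threshold R = 81.5; K < 81.5, so no, the predator goes extinct.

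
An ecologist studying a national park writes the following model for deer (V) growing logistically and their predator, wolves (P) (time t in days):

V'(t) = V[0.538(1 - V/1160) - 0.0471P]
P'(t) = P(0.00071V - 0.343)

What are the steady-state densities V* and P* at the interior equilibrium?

V* ≈ 483, P* ≈ 6.67

From dP/dt = 0 with P > 0: 0.00071V* = 0.343, so V* = 483.
Substitute into dV/dt = 0: 0.538(1 - 483/1160) = 0.0471P*.
The bracket is 0.584, giving P* = 0.314/0.0471 = 6.67.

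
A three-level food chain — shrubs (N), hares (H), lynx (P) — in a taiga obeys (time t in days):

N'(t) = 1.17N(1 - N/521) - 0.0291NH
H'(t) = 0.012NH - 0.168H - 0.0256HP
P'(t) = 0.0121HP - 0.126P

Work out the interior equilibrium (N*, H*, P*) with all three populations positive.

N* ≈ 386, H* ≈ 10.4, P* ≈ 174

From dP/dt = 0: 0.0121H* = 0.126, so H* = 10.4.
From dN/dt = 0: 1.17(1 - N*/521) = 0.0291·10.4, giving N* = 521·(1 - 0.259) = 386.
From dH/dt = 0: 0.012·386 - 0.168 = 0.0256P*, so P* = 4.46/0.0256 = 174.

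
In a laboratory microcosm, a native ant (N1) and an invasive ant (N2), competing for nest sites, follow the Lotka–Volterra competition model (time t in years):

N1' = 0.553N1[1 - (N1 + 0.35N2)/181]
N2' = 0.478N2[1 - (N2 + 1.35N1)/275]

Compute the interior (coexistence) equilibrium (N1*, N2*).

Setting both brackets to zero gives the nullclines N1 + 0.35N2 = 181 and 1.35N1 + N2 = 275.
Substituting N2 = 275 - 1.35N1 into the first: N1(1 - 0.35·1.35) = 181 - 0.35·275.
So N1* = 84.8/0.528 = 161, and then N2* = 275 - 1.35·161 = 58.1.

N1* ≈ 161, N2* ≈ 58.1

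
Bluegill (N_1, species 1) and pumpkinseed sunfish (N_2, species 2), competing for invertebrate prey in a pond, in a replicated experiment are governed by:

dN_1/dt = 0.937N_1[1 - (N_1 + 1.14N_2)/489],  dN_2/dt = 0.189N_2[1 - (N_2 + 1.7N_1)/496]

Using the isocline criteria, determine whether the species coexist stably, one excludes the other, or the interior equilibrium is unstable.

unstable coexistence (outcome depends on initial conditions)

Compare the nullcline intercepts: K1/α12 = 489/1.14 = 429 < K2 = 496; K2/α21 = 496/1.7 = 292 < K1 = 489.
Since both are reversed, neither can invade when rare; the interior point is a saddle.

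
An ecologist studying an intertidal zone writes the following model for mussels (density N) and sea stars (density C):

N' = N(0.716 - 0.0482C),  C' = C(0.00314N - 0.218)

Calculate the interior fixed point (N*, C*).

N* ≈ 69.4, C* ≈ 14.9

Set dC/dt = 0 with C > 0: 0.00314N - 0.218 = 0, so N* = 0.218/0.00314 = 69.4.
Set dN/dt = 0 with N > 0: 0.716 - 0.0482C = 0, so C* = 0.716/0.0482 = 14.9.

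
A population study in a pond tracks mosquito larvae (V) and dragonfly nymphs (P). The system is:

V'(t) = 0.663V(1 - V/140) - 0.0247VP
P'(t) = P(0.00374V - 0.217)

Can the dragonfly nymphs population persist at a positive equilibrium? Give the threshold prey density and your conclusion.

The predator equation gives dP/dt > 0 only when V > 0.217/0.00374 = 58.
Without the predator, V → K = 140. Since 140 > 58, the predator can invade and persist.

Threshold V = 58; K > 58, so yes, the predator persists.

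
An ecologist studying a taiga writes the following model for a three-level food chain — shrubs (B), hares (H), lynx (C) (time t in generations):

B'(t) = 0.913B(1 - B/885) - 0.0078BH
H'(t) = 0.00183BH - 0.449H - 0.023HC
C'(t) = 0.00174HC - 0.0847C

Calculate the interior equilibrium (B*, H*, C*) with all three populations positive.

B* ≈ 517, H* ≈ 48.7, C* ≈ 21.6

From dC/dt = 0: 0.00174H* = 0.0847, so H* = 48.7.
From dB/dt = 0: 0.913(1 - B*/885) = 0.0078·48.7, giving B* = 885·(1 - 0.416) = 517.
From dH/dt = 0: 0.00183·517 - 0.449 = 0.023C*, so C* = 0.497/0.023 = 21.6.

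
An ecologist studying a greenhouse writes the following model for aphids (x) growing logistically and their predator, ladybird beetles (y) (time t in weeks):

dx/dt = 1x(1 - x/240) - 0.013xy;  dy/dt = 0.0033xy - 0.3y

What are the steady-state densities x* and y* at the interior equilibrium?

From dy/dt = 0 with y > 0: 0.0033x* = 0.3, so x* = 90.9.
Substitute into dx/dt = 0: 1(1 - 90.9/240) = 0.013y*.
The bracket is 0.621, giving y* = 0.621/0.013 = 47.8.

x* ≈ 90.9, y* ≈ 47.8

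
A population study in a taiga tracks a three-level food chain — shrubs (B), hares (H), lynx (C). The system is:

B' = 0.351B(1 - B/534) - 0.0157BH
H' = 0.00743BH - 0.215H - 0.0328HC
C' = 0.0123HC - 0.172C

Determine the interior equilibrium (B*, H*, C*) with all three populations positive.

B* ≈ 200, H* ≈ 14, C* ≈ 38.7

From dC/dt = 0: 0.0123H* = 0.172, so H* = 14.
From dB/dt = 0: 0.351(1 - B*/534) = 0.0157·14, giving B* = 534·(1 - 0.625) = 200.
From dH/dt = 0: 0.00743·200 - 0.215 = 0.0328C*, so C* = 1.27/0.0328 = 38.7.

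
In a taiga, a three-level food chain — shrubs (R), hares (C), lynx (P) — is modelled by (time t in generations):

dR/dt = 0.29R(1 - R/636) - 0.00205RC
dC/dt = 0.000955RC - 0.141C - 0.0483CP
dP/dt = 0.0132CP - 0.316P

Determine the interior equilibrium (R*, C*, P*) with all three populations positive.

R* ≈ 528, C* ≈ 23.9, P* ≈ 7.53

From dP/dt = 0: 0.0132C* = 0.316, so C* = 23.9.
From dR/dt = 0: 0.29(1 - R*/636) = 0.00205·23.9, giving R* = 636·(1 - 0.169) = 528.
From dC/dt = 0: 0.000955·528 - 0.141 = 0.0483P*, so P* = 0.364/0.0483 = 7.53.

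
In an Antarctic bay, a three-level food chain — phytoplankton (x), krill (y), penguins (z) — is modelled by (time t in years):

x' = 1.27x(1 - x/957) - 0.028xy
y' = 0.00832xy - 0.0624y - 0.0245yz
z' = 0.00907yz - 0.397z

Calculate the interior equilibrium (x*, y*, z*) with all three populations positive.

From dz/dt = 0: 0.00907y* = 0.397, so y* = 43.8.
From dx/dt = 0: 1.27(1 - x*/957) = 0.028·43.8, giving x* = 957·(1 - 0.965) = 33.5.
From dy/dt = 0: 0.00832·33.5 - 0.0624 = 0.0245z*, so z* = 0.216/0.0245 = 8.82.

x* ≈ 33.5, y* ≈ 43.8, z* ≈ 8.82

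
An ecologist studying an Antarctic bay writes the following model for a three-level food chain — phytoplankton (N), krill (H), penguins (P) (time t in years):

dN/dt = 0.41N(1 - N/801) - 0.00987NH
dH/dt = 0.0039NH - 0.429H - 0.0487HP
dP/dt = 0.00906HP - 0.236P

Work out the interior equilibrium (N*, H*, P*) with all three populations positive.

From dP/dt = 0: 0.00906H* = 0.236, so H* = 26.
From dN/dt = 0: 0.41(1 - N*/801) = 0.00987·26, giving N* = 801·(1 - 0.627) = 299.
From dH/dt = 0: 0.0039·299 - 0.429 = 0.0487P*, so P* = 0.736/0.0487 = 15.1.

N* ≈ 299, H* ≈ 26, P* ≈ 15.1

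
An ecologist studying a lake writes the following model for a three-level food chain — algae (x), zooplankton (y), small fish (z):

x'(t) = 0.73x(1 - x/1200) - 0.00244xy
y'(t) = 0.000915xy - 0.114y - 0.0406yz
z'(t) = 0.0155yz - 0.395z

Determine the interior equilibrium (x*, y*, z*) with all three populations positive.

From dz/dt = 0: 0.0155y* = 0.395, so y* = 25.5.
From dx/dt = 0: 0.73(1 - x*/1200) = 0.00244·25.5, giving x* = 1200·(1 - 0.0852) = 1100.
From dy/dt = 0: 0.000915·1100 - 0.114 = 0.0406z*, so z* = 0.89/0.0406 = 21.9.

x* ≈ 1100, y* ≈ 25.5, z* ≈ 21.9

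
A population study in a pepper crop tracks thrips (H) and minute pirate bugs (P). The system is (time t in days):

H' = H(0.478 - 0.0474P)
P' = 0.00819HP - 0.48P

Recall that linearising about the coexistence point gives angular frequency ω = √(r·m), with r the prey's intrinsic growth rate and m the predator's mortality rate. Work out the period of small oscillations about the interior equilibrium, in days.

T ≈ 13.1 days

Here r = 0.478 and m = 0.48, so r·m = 0.229.
ω = √0.229 = 0.479 per day, hence T = 2π/ω ≈ 13.1 days.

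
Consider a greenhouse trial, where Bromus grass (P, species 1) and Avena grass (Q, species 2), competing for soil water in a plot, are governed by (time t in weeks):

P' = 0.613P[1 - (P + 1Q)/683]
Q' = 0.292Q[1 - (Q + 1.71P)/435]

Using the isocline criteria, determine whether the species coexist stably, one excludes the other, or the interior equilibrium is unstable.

Compare the nullcline intercepts: K1/α12 = 683/1 = 683 > K2 = 435; K2/α21 = 435/1.71 = 254 < K1 = 683.
Since the inequalities point opposite ways, species 1 can invade but species 2 cannot.

species 1 excludes species 2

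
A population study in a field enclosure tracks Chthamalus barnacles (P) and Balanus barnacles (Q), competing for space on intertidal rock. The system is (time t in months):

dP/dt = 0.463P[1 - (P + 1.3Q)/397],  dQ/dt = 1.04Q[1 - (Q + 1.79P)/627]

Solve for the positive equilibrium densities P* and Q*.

P* ≈ 315, Q* ≈ 63

Setting both brackets to zero gives the nullclines P + 1.3Q = 397 and 1.79P + Q = 627.
Substituting Q = 627 - 1.79P into the first: P(1 - 1.3·1.79) = 397 - 1.3·627.
So P* = -418/-1.33 = 315, and then Q* = 627 - 1.79·315 = 63.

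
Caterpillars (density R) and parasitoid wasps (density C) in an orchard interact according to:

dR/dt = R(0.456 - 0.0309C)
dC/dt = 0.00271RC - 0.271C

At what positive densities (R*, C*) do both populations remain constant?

R* ≈ 100, C* ≈ 14.8

Set dC/dt = 0 with C > 0: 0.00271R - 0.271 = 0, so R* = 0.271/0.00271 = 100.
Set dR/dt = 0 with R > 0: 0.456 - 0.0309C = 0, so C* = 0.456/0.0309 = 14.8.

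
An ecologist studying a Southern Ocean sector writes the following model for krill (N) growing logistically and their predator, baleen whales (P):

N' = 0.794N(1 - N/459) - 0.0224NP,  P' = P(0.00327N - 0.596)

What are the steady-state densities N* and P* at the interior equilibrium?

N* ≈ 182, P* ≈ 21.4

From dP/dt = 0 with P > 0: 0.00327N* = 0.596, so N* = 182.
Substitute into dN/dt = 0: 0.794(1 - 182/459) = 0.0224P*.
The bracket is 0.603, giving P* = 0.479/0.0224 = 21.4.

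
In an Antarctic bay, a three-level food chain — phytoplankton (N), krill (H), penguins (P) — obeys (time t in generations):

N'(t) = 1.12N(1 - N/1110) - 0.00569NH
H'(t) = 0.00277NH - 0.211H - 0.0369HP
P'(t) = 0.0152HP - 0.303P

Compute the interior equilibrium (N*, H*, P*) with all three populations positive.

N* ≈ 998, H* ≈ 19.9, P* ≈ 69.2

From dP/dt = 0: 0.0152H* = 0.303, so H* = 19.9.
From dN/dt = 0: 1.12(1 - N*/1110) = 0.00569·19.9, giving N* = 1110·(1 - 0.101) = 998.
From dH/dt = 0: 0.00277·998 - 0.211 = 0.0369P*, so P* = 2.55/0.0369 = 69.2.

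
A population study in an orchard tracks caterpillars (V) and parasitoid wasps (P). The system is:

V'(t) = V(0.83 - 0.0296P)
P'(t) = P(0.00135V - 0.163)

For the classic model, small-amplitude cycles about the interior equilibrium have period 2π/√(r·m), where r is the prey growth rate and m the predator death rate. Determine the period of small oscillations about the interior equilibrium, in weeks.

T ≈ 17.1 weeks

Here r = 0.83 and m = 0.163, so r·m = 0.135.
ω = √0.135 = 0.368 per week, hence T = 2π/ω ≈ 17.1 weeks.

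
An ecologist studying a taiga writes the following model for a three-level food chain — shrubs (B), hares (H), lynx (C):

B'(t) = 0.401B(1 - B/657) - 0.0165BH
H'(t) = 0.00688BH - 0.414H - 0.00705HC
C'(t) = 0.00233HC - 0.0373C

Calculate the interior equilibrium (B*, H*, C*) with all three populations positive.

From dC/dt = 0: 0.00233H* = 0.0373, so H* = 16.
From dB/dt = 0: 0.401(1 - B*/657) = 0.0165·16, giving B* = 657·(1 - 0.659) = 224.
From dH/dt = 0: 0.00688·224 - 0.414 = 0.00705C*, so C* = 1.13/0.00705 = 160.

B* ≈ 224, H* ≈ 16, C* ≈ 160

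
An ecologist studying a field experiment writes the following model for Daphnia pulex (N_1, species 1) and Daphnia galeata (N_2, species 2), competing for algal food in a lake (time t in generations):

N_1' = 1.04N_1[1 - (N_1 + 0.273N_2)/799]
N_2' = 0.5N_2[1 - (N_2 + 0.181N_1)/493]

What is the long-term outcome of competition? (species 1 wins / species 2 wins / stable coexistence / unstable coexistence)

stable coexistence

Compare the nullcline intercepts: K1/α12 = 799/0.273 = 2930 > K2 = 493; K2/α21 = 493/0.181 = 2720 > K1 = 799.
Since both inequalities hold, each species can invade when rare, so the interior equilibrium is stable.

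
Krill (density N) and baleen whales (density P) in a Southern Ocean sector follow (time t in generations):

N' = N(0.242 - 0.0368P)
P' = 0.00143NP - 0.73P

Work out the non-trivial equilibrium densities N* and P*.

N* ≈ 510, P* ≈ 6.58

Set dP/dt = 0 with P > 0: 0.00143N - 0.73 = 0, so N* = 0.73/0.00143 = 510.
Set dN/dt = 0 with N > 0: 0.242 - 0.0368P = 0, so P* = 0.242/0.0368 = 6.58.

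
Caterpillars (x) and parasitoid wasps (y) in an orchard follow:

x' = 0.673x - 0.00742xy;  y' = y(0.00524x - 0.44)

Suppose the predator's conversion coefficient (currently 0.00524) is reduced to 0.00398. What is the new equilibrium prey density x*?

At the interior fixed point, setting dy/dt = 0 with y > 0 fixes x* = (predator death rate)/(xy coefficient) — independent of the other coefficients.
With the change, x* = 0.44/0.00398 = 111; it rises from 84.

x* ≈ 111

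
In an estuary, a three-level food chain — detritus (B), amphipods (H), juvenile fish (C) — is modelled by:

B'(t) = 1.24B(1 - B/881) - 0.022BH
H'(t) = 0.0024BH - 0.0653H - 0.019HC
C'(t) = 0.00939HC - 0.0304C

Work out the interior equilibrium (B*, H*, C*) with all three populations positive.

B* ≈ 830, H* ≈ 3.24, C* ≈ 101

From dC/dt = 0: 0.00939H* = 0.0304, so H* = 3.24.
From dB/dt = 0: 1.24(1 - B*/881) = 0.022·3.24, giving B* = 881·(1 - 0.0574) = 830.
From dH/dt = 0: 0.0024·830 - 0.0653 = 0.019C*, so C* = 1.93/0.019 = 101.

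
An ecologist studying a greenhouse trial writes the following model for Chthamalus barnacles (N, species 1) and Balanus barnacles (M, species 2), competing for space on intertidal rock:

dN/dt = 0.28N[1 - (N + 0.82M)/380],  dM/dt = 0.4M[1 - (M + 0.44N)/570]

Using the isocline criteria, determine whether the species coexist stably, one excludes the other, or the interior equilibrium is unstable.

species 2 excludes species 1

Compare the nullcline intercepts: K1/α12 = 380/0.82 = 463 < K2 = 570; K2/α21 = 570/0.44 = 1300 > K1 = 380.
Since the inequalities point opposite ways, species 2 can invade but species 1 cannot.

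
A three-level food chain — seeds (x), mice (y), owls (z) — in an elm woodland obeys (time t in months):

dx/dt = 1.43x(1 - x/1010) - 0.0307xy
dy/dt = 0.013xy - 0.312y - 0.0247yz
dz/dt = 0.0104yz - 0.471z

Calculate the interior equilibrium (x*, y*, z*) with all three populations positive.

x* ≈ 28, y* ≈ 45.3, z* ≈ 2.11

From dz/dt = 0: 0.0104y* = 0.471, so y* = 45.3.
From dx/dt = 0: 1.43(1 - x*/1010) = 0.0307·45.3, giving x* = 1010·(1 - 0.972) = 28.
From dy/dt = 0: 0.013·28 - 0.312 = 0.0247z*, so z* = 0.052/0.0247 = 2.11.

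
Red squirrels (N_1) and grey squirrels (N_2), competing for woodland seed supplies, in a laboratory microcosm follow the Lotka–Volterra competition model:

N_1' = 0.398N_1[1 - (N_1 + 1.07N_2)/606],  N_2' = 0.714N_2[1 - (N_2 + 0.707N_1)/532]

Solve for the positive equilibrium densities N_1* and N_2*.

Setting both brackets to zero gives the nullclines N_1 + 1.07N_2 = 606 and 0.707N_1 + N_2 = 532.
Substituting N_2 = 532 - 0.707N_1 into the first: N_1(1 - 1.07·0.707) = 606 - 1.07·532.
So N_1* = 36.8/0.244 = 151, and then N_2* = 532 - 0.707·151 = 425.

N_1* ≈ 151, N_2* ≈ 425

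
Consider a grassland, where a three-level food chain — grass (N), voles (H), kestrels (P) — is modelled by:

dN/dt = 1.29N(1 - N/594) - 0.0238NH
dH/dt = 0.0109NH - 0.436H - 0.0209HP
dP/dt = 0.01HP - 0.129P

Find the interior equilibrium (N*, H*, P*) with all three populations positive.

From dP/dt = 0: 0.01H* = 0.129, so H* = 12.9.
From dN/dt = 0: 1.29(1 - N*/594) = 0.0238·12.9, giving N* = 594·(1 - 0.238) = 453.
From dH/dt = 0: 0.0109·453 - 0.436 = 0.0209P*, so P* = 4.5/0.0209 = 215.

N* ≈ 453, H* ≈ 12.9, P* ≈ 215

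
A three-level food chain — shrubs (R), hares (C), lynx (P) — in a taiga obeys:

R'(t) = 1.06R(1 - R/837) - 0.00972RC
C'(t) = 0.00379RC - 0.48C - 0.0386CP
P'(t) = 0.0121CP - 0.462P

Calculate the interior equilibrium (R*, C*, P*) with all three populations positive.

From dP/dt = 0: 0.0121C* = 0.462, so C* = 38.2.
From dR/dt = 0: 1.06(1 - R*/837) = 0.00972·38.2, giving R* = 837·(1 - 0.35) = 544.
From dC/dt = 0: 0.00379·544 - 0.48 = 0.0386P*, so P* = 1.58/0.0386 = 41.

R* ≈ 544, C* ≈ 38.2, P* ≈ 41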